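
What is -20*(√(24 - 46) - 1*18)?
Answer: 360 - 20*I*√22 ≈ 360.0 - 93.808*I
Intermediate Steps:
-20*(√(24 - 46) - 1*18) = -20*(√(-22) - 18) = -20*(I*√22 - 18) = -20*(-18 + I*√22) = 360 - 20*I*√22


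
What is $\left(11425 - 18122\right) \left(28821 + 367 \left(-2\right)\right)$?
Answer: $-188098639$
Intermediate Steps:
$\left(11425 - 18122\right) \left(28821 + 367 \left(-2\right)\right) = - 6697 \left(28821 - 734\right) = \left(-6697\right) 28087 = -188098639$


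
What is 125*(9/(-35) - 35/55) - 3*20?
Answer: -13220/77 ≈ -171.69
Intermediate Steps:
125*(9/(-35) - 35/55) - 3*20 = 125*(9*(-1/35) - 35*1/55) - 60 = 125*(-9/35 - 7/11) - 60 = 125*(-344/385) - 60 = -8600/77 - 60 = -13220/77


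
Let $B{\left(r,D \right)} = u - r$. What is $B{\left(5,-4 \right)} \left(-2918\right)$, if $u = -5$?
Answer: $29180$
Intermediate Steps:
$B{\left(r,D \right)} = -5 - r$
$B{\left(5,-4 \right)} \left(-2918\right) = \left(-5 - 5\right) \left(-2918\right) = \left(-10\right) \left(-2918\right) = 29180$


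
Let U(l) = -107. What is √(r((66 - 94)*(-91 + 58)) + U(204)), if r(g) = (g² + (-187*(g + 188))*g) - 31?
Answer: I*√191286618 ≈ 13831.0*I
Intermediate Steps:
r(g) = -31 + g² + g*(-35156 - 187*g) (r(g) = (g² + (-187*(188 + g))*g) - 31 = (g² + (-35156 - 187*g)*g) - 31 = (g² + g*(-35156 - 187*g)) - 31 = -31 + g² + g*(-35156 - 187*g))
√(r((66 - 94)*(-91 + 58)) + U(204)) = √((-31 - 35156*(66 - 94)*(-91 + 58) - 186*(-91 + 58)²*(66 - 94)²) - 107) = √((-31 - (-984368)*(-33) - 186*(-28*(-33))²) - 107) = √((-31 - 35156*924 - 186*924²) - 107) = √((-31 - 32484144 - 186*853776) - 107) = √((-31 - 32484144 - 158802336) - 107) = √(-191286511 - 107) = √(-191286618) = I*√191286618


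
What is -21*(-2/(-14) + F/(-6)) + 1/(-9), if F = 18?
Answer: 539/9 ≈ 59.889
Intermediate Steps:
-21*(-2/(-14) + F/(-6)) + 1/(-9) = -21*(-2/(-14) + 18/(-6)) + 1/(-9) = -21*(-2*(-1/14) + 18*(-⅙)) - ⅑ = -21*(⅐ - 3) - ⅑ = -21*(-20/7) - ⅑ = 60 - ⅑ = 539/9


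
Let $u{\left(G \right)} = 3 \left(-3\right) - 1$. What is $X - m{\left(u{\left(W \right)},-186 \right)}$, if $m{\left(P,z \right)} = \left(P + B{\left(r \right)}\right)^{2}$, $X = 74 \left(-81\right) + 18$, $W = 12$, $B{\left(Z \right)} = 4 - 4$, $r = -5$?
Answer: $-6076$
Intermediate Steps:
$B{\left(Z \right)} = 0$ ($B{\left(Z \right)} = 4 - 4 = 0$)
$X = -5976$ ($X = -5994 + 18 = -5976$)
$u{\left(G \right)} = -10$ ($u{\left(G \right)} = -9 - 1 = -10$)
$m{\left(P,z \right)} = P^{2}$ ($m{\left(P,z \right)} = \left(P + 0\right)^{2} = P^{2}$)
$X - m{\left(u{\left(W \right)},-186 \right)} = -5976 - \left(-10\right)^{2} = -5976 - 100 = -6076$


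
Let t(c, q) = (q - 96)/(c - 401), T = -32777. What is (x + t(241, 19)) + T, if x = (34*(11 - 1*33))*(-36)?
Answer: -935763/160 ≈ -5848.5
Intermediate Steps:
x = 26928 (x = (34*(11 - 33))*(-36) = (34*(-22))*(-36) = -748*(-36) = 26928)
t(c, q) = (-96 + q)/(-401 + c)
(x + t(241, 19)) + T = (26928 + (-96 + 19)/(-401 + 241)) - 32777 = (26928 - 77/(-160)) - 32777 = (26928 - 1/160*(-77)) - 32777 = (26928 + 77/160) - 32777 = 4308557/160 - 32777 = -935763/160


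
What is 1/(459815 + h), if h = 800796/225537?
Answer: 75179/34568698817 ≈ 2.1748e-6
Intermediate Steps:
h = 266932/75179 (h = 800796*(1/225537) = 266932/75179 ≈ 3.5506)
1/(459815 + h) = 1/(459815 + 266932/75179) = 1/(34568698817/75179) = 75179/34568698817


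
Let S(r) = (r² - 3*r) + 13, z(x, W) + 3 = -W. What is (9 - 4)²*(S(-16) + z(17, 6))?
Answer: 7700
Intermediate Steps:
z(x, W) = -3 - W
S(r) = 13 + r² - 3*r
(9 - 4)²*(S(-16) + z(17, 6)) = (9 - 4)²*((13 + (-16)² - 3*(-16)) + (-3 - 1*6)) = 5²*((13 + 256 + 48) + (-3 - 6)) = 25*(317 - 9) = 25*308 = 7700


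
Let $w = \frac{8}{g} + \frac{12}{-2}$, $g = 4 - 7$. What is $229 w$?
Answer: $- \frac{5954}{3} \approx -1984.7$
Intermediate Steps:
$g = -3$ ($g = 4 - 7 = -3$)
$w = - \frac{26}{3}$ ($w = \frac{8}{-3} + \frac{12}{-2} = 8 \left(- \frac{1}{3}\right) + 12 \left(- \frac{1}{2}\right) = - \frac{8}{3} - 6 = - \frac{26}{3} \approx -8.6667$)
$229 w = 229 \left(- \frac{26}{3}\right) = - \frac{5954}{3}$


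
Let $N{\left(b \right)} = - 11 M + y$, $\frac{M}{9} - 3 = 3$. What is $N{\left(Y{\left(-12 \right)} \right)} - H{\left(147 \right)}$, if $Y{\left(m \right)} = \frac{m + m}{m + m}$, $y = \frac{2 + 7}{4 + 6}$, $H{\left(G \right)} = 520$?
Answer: $- \frac{11131}{10} \approx -1113.1$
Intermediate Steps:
$M = 54$ ($M = 27 + 9 \cdot 3 = 27 + 27 = 54$)
$y = \frac{9}{10} \approx 0.9$
$Y{\left(m \right)} = 1$ ($Y{\left(m \right)} = \frac{2 m}{2 m} = 2 m \frac{1}{2 m} = 1$)
$N{\left(b \right)} = - \frac{5931}{10}$ ($N{\left(b \right)} = \left(-11\right) 54 + \frac{9}{10} = -594 + \frac{9}{10} = - \frac{5931}{10}$)
$N{\left(Y{\left(-12 \right)} \right)} - H{\left(147 \right)} = - \frac{5931}{10} - 520 = - \frac{11131}{10}$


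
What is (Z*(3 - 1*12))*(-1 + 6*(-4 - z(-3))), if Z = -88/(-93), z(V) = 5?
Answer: 14520/31 ≈ 468.39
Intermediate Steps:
Z = 88/93 (Z = -88*(-1/93) = 88/93 ≈ 0.94624)
(Z*(3 - 1*12))*(-1 + 6*(-4 - z(-3))) = (88*(3 - 1*12)/93)*(-1 + 6*(-4 - 1*5)) = (88*(3 - 12)/93)*(-1 + 6*(-4 - 5)) = ((88/93)*(-9))*(-1 + 6*(-9)) = -264*(-1 - 54)/31 = -264/31*(-55) = 14520/31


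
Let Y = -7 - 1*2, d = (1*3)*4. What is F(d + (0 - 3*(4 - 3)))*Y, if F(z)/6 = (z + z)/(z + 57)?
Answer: -162/11 ≈ -14.727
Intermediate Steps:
d = 12 (d = 3*4 = 12)
F(z) = 12*z/(57 + z) (F(z) = 6*((z + z)/(z + 57)) = 6*((2*z)/(57 + z)) = 6*(2*z/(57 + z)) = 12*z/(57 + z))
Y = -9 (Y = -7 - 2 = -9)
F(d + (0 - 3*(4 - 3)))*Y = (12*(12 + (0 - 3*(4 - 3)))/(57 + (12 + (0 - 3*(4 - 3)))))*(-9) = (12*(12 + (0 - 3*1))/(57 + (12 + (0 - 3*1))))*(-9) = (12*(12 + (0 - 3))/(57 + (12 + (0 - 3))))*(-9) = (12*(12 - 3)/(57 + (12 - 3)))*(-9) = (12*9/(57 + 9))*(-9) = (12*9/66)*(-9) = (12*9*(1/66))*(-9) = (18/11)*(-9) = -162/11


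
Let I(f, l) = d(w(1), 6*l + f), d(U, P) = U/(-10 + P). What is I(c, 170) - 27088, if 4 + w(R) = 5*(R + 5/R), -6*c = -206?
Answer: -6528202/241 ≈ -27088.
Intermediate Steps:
c = 103/3 (c = -⅙*(-206) = 103/3 ≈ 34.333)
w(R) = -4 + 5*R + 25/R (w(R) = -4 + 5*(R + 5/R) = -4 + (5*R + 25/R) = -4 + 5*R + 25/R)
d(U, P) = U/(-10 + P)
I(f, l) = 26/(-10 + f + 6*l) (I(f, l) = (-4 + 5*1 + 25/1)/(-10 + (6*l + f)) = (-4 + 5 + 25*1)/(-10 + (f + 6*l)) = (-4 + 5 + 25)/(-10 + f + 6*l) = 26/(-10 + f + 6*l))
I(c, 170) - 27088 = 26/(-10 + 103/3 + 6*170) - 27088 = 26/(-10 + 103/3 + 1020) - 27088 = 26/(3133/3) - 27088 = 26*(3/3133) - 27088 = 6/241 - 27088 = -6528202/241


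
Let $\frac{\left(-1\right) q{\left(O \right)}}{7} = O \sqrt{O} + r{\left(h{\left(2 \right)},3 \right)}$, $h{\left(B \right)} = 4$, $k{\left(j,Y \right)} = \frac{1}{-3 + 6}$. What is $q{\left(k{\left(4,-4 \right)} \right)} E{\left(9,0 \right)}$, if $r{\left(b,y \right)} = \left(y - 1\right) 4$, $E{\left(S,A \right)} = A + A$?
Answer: $0$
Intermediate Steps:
$E{\left(S,A \right)} = 2 A$
$k{\left(j,Y \right)} = \frac{1}{3}$
$r{\left(b,y \right)} = -4 + 4 y$ ($r{\left(b,y \right)} = \left(-1 + y\right) 4 = -4 + 4 y$)
$q{\left(O \right)} = -56 - 7 O^{\frac{3}{2}}$ ($q{\left(O \right)} = - 7 \left(O \sqrt{O} + \left(-4 + 4 \cdot 3\right)\right) = - 7 \left(O^{\frac{3}{2}} + \left(-4 + 12\right)\right) = - 7 \left(O^{\frac{3}{2}} + 8\right) = - 7 \left(8 + O^{\frac{3}{2}}\right) = -56 - 7 O^{\frac{3}{2}}$)
$q{\left(k{\left(4,-4 \right)} \right)} E{\left(9,0 \right)} = \left(-56 - \frac{7}{3 \sqrt{3}}\right) 2 \cdot 0 = \left(-56 - 7 \frac{\sqrt{3}}{9}\right) 0 = \left(-56 - \frac{7 \sqrt{3}}{9}\right) 0 = 0$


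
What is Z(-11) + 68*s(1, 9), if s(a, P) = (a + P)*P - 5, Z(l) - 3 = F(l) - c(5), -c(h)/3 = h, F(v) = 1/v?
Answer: 63777/11 ≈ 5797.9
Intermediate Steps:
F(v) = 1/v
c(h) = -3*h
Z(l) = 18 + 1/l (Z(l) = 3 + (1/l - (-3)*5) = 3 + (1/l - 1*(-15)) = 3 + (1/l + 15) = 3 + (15 + 1/l) = 18 + 1/l)
s(a, P) = -5 + P*(P + a) (s(a, P) = (P + a)*P - 5 = P*(P + a) - 5 = -5 + P*(P + a))
Z(-11) + 68*s(1, 9) = (18 + 1/(-11)) + 68*(-5 + 9**2 + 9*1) = (18 - 1/11) + 68*(-5 + 81 + 9) = 197/11 + 68*85 = 197/11 + 5780 = 63777/11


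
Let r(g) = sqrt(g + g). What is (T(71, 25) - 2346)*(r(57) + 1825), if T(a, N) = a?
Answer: -4151875 - 2275*sqrt(114) ≈ -4.1762e+6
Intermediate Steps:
r(g) = sqrt(2)*sqrt(g) (r(g) = sqrt(2*g) = sqrt(2)*sqrt(g))
(T(71, 25) - 2346)*(r(57) + 1825) = (71 - 2346)*(sqrt(2)*sqrt(57) + 1825) = -2275*(sqrt(114) + 1825) = -2275*(1825 + sqrt(114)) = -4151875 - 2275*sqrt(114)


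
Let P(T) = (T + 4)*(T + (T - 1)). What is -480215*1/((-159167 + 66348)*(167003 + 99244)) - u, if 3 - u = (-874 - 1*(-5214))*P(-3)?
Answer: -750848403162004/24712780293 ≈ -30383.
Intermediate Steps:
P(T) = (-1 + 2*T)*(4 + T) (P(T) = (4 + T)*(T + (-1 + T)) = (4 + T)*(-1 + 2*T) = (-1 + 2*T)*(4 + T))
u = 30383 (u = 3 - (-874 - 1*(-5214))*(-4 + 2*(-3)² + 7*(-3)) = 3 - (-874 + 5214)*(-4 + 2*9 - 21) = 3 - 4340*(-4 + 18 - 21) = 3 - 4340*(-7) = 3 - 1*(-30380) = 3 + 30380 = 30383)
-480215*1/((-159167 + 66348)*(167003 + 99244)) - u = -480215*1/((-159167 + 66348)*(167003 + 99244)) - 1*30383 = -480215/((-92819*266247)) - 30383 = -480215/(-24712780293) - 30383 = -480215*(-1/24712780293) - 30383 = 480215/24712780293 - 30383 = -750848403162004/24712780293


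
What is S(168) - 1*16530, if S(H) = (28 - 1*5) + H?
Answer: -16339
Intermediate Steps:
S(H) = 23 + H (S(H) = (28 - 5) + H = 23 + H)
S(168) - 1*16530 = (23 + 168) - 1*16530 = 191 - 16530 = -16339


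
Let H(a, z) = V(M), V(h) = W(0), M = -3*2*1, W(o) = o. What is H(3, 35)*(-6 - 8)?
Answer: 0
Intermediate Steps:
M = -6 (M = -6*1 = -6)
V(h) = 0
H(a, z) = 0
H(3, 35)*(-6 - 8) = 0*(-6 - 8) = 0*(-14) = 0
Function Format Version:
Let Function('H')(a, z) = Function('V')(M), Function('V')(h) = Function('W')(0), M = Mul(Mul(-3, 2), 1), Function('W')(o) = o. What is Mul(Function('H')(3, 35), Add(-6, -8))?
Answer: 0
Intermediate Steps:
M = -6 (M = Mul(-6, 1) = -6)
Function('V')(h) = 0
Function('H')(a, z) = 0
Mul(Function('H')(3, 35), Add(-6, -8)) = Mul(0, Add(-6, -8)) = Mul(0, -14) = 0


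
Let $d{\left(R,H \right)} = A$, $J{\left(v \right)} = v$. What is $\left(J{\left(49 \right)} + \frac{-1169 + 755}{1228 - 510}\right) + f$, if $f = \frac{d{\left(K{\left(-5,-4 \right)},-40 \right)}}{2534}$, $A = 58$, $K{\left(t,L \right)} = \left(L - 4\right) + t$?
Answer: $\frac{22035939}{454853} \approx 48.446$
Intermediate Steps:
$K{\left(t,L \right)} = -4 + L + t$ ($K{\left(t,L \right)} = \left(-4 + L\right) + t = -4 + L + t$)
$d{\left(R,H \right)} = 58$
$f = \frac{29}{1267}$ ($f = \frac{58}{2534} = 58 \cdot \frac{1}{2534} = \frac{29}{1267} \approx 0.022889$)
$\left(J{\left(49 \right)} + \frac{-1169 + 755}{1228 - 510}\right) + f = \left(49 + \frac{-1169 + 755}{1228 - 510}\right) + \frac{29}{1267} = \left(49 - \frac{414}{718}\right) + \frac{29}{1267} = \left(49 - \frac{207}{359}\right) + \frac{29}{1267} = \frac{17384}{359} + \frac{29}{1267} = \frac{22035939}{454853}$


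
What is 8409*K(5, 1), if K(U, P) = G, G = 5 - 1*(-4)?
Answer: 75681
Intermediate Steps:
G = 9 (G = 5 + 4 = 9)
K(U, P) = 9
8409*K(5, 1) = 8409*9 = 75681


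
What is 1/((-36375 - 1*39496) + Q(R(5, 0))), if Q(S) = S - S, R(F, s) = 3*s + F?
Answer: -1/75871 ≈ -1.3180e-5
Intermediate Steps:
R(F, s) = F + 3*s
Q(S) = 0
1/((-36375 - 1*39496) + Q(R(5, 0))) = 1/((-36375 - 1*39496) + 0) = 1/((-36375 - 39496) + 0) = 1/(-75871 + 0) = 1/(-75871) = -1/75871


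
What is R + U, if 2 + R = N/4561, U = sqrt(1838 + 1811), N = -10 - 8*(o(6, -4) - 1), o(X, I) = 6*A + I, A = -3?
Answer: -8948/4561 + sqrt(3649) ≈ 58.445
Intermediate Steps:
o(X, I) = -18 + I (o(X, I) = 6*(-3) + I = -18 + I)
N = 174 (N = -10 - 8*((-18 - 4) - 1) = -10 - 8*(-22 - 1) = -10 - 8*(-23) = -10 + 184 = 174)
U = sqrt(3649) ≈ 60.407
R = -8948/4561 (R = -2 + 174/4561 = -8948/4561 ≈ -1.9619)
R + U = -8948/4561 + sqrt(3649)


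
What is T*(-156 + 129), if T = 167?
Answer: -4509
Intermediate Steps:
T*(-156 + 129) = 167*(-156 + 129) = 167*(-27) = -4509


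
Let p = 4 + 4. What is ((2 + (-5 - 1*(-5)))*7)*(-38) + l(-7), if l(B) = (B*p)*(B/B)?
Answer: -588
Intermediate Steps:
p = 8
l(B) = 8*B (l(B) = (B*8)*(B/B) = (8*B)*1 = 8*B)
((2 + (-5 - 1*(-5)))*7)*(-38) + l(-7) = ((2 + (-5 - 1*(-5)))*7)*(-38) + 8*(-7) = ((2 + (-5 + 5))*7)*(-38) - 56 = ((2 + 0)*7)*(-38) - 56 = (2*7)*(-38) - 56 = 14*(-38) - 56 = -532 - 56 = -588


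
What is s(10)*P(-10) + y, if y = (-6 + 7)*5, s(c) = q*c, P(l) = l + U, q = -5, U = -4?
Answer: 705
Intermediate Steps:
P(l) = -4 + l (P(l) = l - 4 = -4 + l)
s(c) = -5*c
y = 5 (y = 1*5 = 5)
s(10)*P(-10) + y = (-5*10)*(-4 - 10) + 5 = -50*(-14) + 5 = 700 + 5 = 705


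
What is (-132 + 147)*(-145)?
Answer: -2175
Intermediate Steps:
(-132 + 147)*(-145) = 15*(-145) = -2175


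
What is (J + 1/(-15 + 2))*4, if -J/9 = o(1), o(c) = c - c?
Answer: -4/13 ≈ -0.30769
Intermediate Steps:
o(c) = 0
J = 0 (J = -9*0 = 0)
(J + 1/(-15 + 2))*4 = (0 + 1/(-15 + 2))*4 = (0 + 1/(-13))*4 = (0 - 1/13)*4 = -1/13*4 = -4/13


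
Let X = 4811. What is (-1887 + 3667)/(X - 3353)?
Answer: 890/729 ≈ 1.2208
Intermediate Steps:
(-1887 + 3667)/(X - 3353) = (-1887 + 3667)/(4811 - 3353) = 1780/1458 = 1780*(1/1458) = 890/729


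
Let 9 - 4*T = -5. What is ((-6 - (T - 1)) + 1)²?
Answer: 225/4 ≈ 56.250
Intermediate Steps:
T = 7/2 (T = 9/4 - ¼*(-5) = 9/4 + 5/4 = 7/2 ≈ 3.5000)
((-6 - (T - 1)) + 1)² = ((-6 - (7/2 - 1)) + 1)² = ((-6 - 1*5/2) + 1)² = ((-6 - 5/2) + 1)² = (-17/2 + 1)² = (-15/2)² = 225/4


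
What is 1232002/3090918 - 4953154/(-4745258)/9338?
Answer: 13651705118655445/34240586259897318 ≈ 0.39870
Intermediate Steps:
1232002/3090918 - 4953154/(-4745258)/9338 = 1232002*(1/3090918) - 4953154*(-1/4745258)*(1/9338) = 616001/1545459 + (2476577/2372629)*(1/9338) = 616001/1545459 + 2476577/22155609602 = 13651705118655445/34240586259897318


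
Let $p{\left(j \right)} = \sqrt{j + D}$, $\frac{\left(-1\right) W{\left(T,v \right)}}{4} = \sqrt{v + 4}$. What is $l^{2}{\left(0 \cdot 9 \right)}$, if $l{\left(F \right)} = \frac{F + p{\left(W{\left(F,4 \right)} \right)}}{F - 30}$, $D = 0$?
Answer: $- \frac{2 \sqrt{2}}{225} \approx -0.012571$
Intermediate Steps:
$W{\left(T,v \right)} = - 4 \sqrt{4 + v}$ ($W{\left(T,v \right)} = - 4 \sqrt{v + 4} = - 4 \sqrt{4 + v}$)
$p{\left(j \right)} = \sqrt{j}$ ($p{\left(j \right)} = \sqrt{j + 0} = \sqrt{j}$)
$l{\left(F \right)} = \frac{F + 2 i \sqrt{2} \sqrt[4]{2}}{-30 + F}$ ($l{\left(F \right)} = \frac{F + \sqrt{- 4 \sqrt{4 + 4}}}{F - 30} = \frac{F + \sqrt{- 4 \sqrt{8}}}{-30 + F} = \frac{F + \sqrt{- 4 \cdot 2 \sqrt{2}}}{-30 + F} = \frac{F + \sqrt{- 8 \sqrt{2}}}{-30 + F} = \frac{F + 2 i \sqrt{2} \sqrt[4]{2}}{-30 + F}$)
$l^{2}{\left(0 \cdot 9 \right)} = \left(\frac{0 \cdot 9 + 2 i 2^{\frac{3}{4}}}{-30 + 0 \cdot 9}\right)^{2} = \left(\frac{0 + 2 i 2^{\frac{3}{4}}}{-30 + 0}\right)^{2} = \left(\frac{2 i 2^{\frac{3}{4}}}{-30}\right)^{2} = \left(- \frac{2 i 2^{\frac{3}{4}}}{30}\right)^{2} = \left(- \frac{i 2^{\frac{3}{4}}}{15}\right)^{2} = - \frac{2 \sqrt{2}}{225}$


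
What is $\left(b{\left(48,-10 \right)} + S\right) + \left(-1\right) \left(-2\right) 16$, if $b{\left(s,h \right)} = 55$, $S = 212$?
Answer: $299$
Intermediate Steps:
$\left(b{\left(48,-10 \right)} + S\right) + \left(-1\right) \left(-2\right) 16 = \left(55 + 212\right) + \left(-1\right) \left(-2\right) 16 = 267 + 2 \cdot 16 = 267 + 32 = 299$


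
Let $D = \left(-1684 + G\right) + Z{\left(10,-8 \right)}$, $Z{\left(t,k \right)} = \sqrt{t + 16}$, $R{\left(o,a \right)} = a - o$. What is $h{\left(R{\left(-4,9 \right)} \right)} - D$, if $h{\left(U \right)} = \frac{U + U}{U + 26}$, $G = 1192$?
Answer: $\frac{1478}{3} - \sqrt{26} \approx 487.57$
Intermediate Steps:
$h{\left(U \right)} = \frac{2 U}{26 + U}$
$Z{\left(t,k \right)} = \sqrt{16 + t}$
$D = -492 + \sqrt{26}$ ($D = \left(-1684 + 1192\right) + \sqrt{16 + 10} = -492 + \sqrt{26} \approx -486.9$)
$h{\left(R{\left(-4,9 \right)} \right)} - D = \frac{2 \left(9 - -4\right)}{26 + \left(9 - -4\right)} - \left(-492 + \sqrt{26}\right) = \frac{2 \left(9 + 4\right)}{26 + \left(9 + 4\right)} + \left(492 - \sqrt{26}\right) = 2 \cdot 13 \frac{1}{26 + 13} + \left(492 - \sqrt{26}\right) = 2 \cdot 13 \cdot \frac{1}{39} + \left(492 - \sqrt{26}\right) = \frac{2}{3} + \left(492 - \sqrt{26}\right) = \frac{1478}{3} - \sqrt{26}$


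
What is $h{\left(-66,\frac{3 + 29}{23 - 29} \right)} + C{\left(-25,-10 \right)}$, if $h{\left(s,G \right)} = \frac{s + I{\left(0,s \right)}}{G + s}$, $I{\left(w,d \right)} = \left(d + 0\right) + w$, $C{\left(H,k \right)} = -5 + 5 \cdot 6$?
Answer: $\frac{2873}{107} \approx 26.85$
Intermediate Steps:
$C{\left(H,k \right)} = 25$ ($C{\left(H,k \right)} = -5 + 30 = 25$)
$I{\left(w,d \right)} = d + w$
$h{\left(s,G \right)} = \frac{2 s}{G + s}$ ($h{\left(s,G \right)} = \frac{s + \left(s + 0\right)}{G + s} = \frac{s + s}{G + s} = \frac{2 s}{G + s}$)
$h{\left(-66,\frac{3 + 29}{23 - 29} \right)} + C{\left(-25,-10 \right)} = 2 \left(-66\right) \frac{1}{\frac{3 + 29}{23 - 29} - 66} + 25 = 2 \left(-66\right) \frac{1}{\frac{32}{-6} - 66} + 25 = 2 \left(-66\right) \frac{1}{32 \left(- \frac{1}{6}\right) - 66} + 25 = 2 \left(-66\right) \frac{1}{- \frac{16}{3} - 66} + 25 = 2 \left(-66\right) \frac{1}{- \frac{214}{3}} + 25 = 2 \left(-66\right) \left(- \frac{3}{214}\right) + 25 = \frac{198}{107} + 25 = \frac{2873}{107}$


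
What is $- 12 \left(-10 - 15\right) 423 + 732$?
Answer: $127632$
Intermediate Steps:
$- 12 \left(-10 - 15\right) 423 + 732 = \left(-12\right) \left(-25\right) 423 + 732 = 300 \cdot 423 + 732 = 126900 + 732 = 127632$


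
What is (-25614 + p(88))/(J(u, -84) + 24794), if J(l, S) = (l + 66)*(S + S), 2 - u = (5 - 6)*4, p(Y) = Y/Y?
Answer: -3659/1814 ≈ -2.0171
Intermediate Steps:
p(Y) = 1
u = 6 (u = 2 - (5 - 6)*4 = 2 - (-1)*4 = 2 - 1*(-4) = 2 + 4 = 6)
J(l, S) = 2*S*(66 + l) (J(l, S) = (66 + l)*(2*S) = 2*S*(66 + l))
(-25614 + p(88))/(J(u, -84) + 24794) = (-25614 + 1)/(2*(-84)*(66 + 6) + 24794) = -25613/(2*(-84)*72 + 24794) = -25613/(-12096 + 24794) = -25613/12698 = -25613*1/12698 = -3659/1814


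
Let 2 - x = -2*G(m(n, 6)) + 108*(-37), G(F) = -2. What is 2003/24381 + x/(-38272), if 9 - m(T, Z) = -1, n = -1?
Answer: -10359449/466554816 ≈ -0.022204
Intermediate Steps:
m(T, Z) = 10 (m(T, Z) = 9 - 1*(-1) = 9 + 1 = 10)
x = 3994 (x = 2 - (-2*(-2) + 108*(-37)) = 2 - (4 - 3996) = 2 - 1*(-3992) = 2 + 3992 = 3994)
2003/24381 + x/(-38272) = 2003/24381 + 3994/(-38272) = 2003*(1/24381) + 3994*(-1/38272) = 2003/24381 - 1997/19136 = -10359449/466554816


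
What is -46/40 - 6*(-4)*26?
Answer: 12457/20 ≈ 622.85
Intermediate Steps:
-46/40 - 6*(-4)*26 = -46*1/40 + 24*26 = -23/20 + 624 = 12457/20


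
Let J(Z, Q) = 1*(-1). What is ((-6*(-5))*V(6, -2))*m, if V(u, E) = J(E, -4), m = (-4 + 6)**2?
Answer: -120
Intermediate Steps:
m = 4 (m = 2**2 = 4)
J(Z, Q) = -1
V(u, E) = -1
((-6*(-5))*V(6, -2))*m = (-6*(-5)*(-1))*4 = (30*(-1))*4 = -30*4 = -120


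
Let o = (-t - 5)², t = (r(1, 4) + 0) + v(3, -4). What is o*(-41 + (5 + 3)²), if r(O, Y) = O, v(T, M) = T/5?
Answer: 25047/25 ≈ 1001.9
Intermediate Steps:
v(T, M) = T/5 (v(T, M) = T*(⅕) = T/5)
t = 8/5 (t = (1 + 0) + (⅕)*3 = 1 + ⅗ = 8/5 ≈ 1.6000)
o = 1089/25 (o = (-1*8/5 - 5)² = (-8/5 - 5)² = (-33/5)² = 1089/25 ≈ 43.560)
o*(-41 + (5 + 3)²) = 1089*(-41 + (5 + 3)²)/25 = 1089*(-41 + 8²)/25 = 1089*(-41 + 64)/25 = (1089/25)*23 = 25047/25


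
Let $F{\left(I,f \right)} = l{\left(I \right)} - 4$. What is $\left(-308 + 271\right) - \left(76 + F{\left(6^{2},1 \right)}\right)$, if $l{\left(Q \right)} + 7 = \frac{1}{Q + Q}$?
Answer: $- \frac{7345}{72} \approx -102.01$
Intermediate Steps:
$l{\left(Q \right)} = -7 + \frac{1}{2 Q}$ ($l{\left(Q \right)} = -7 + \frac{1}{Q + Q} = -7 + \frac{1}{2 Q}$)
$F{\left(I,f \right)} = -11 + \frac{1}{2 I}$ ($F{\left(I,f \right)} = \left(-7 + \frac{1}{2 I}\right) - 4 = -11 + \frac{1}{2 I}$)
$\left(-308 + 271\right) - \left(76 + F{\left(6^{2},1 \right)}\right) = \left(-308 + 271\right) - \left(65 + \frac{1}{72}\right) = -37 - \left(65 + \frac{1}{72}\right) = -37 - \frac{4681}{72} = - \frac{7345}{72}$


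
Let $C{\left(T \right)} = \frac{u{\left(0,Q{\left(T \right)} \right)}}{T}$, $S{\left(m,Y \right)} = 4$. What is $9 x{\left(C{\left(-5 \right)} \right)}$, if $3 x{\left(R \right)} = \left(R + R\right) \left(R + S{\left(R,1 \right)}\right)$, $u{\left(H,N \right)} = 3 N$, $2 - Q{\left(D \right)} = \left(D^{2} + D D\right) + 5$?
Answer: $\frac{170766}{25} \approx 6830.6$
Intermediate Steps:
$Q{\left(D \right)} = -3 - 2 D^{2}$ ($Q{\left(D \right)} = 2 - \left(\left(D^{2} + D D\right) + 5\right) = 2 - \left(\left(D^{2} + D^{2}\right) + 5\right) = 2 - \left(2 D^{2} + 5\right) = 2 - \left(5 + 2 D^{2}\right) = -3 - 2 D^{2}$)
$C{\left(T \right)} = \frac{-9 - 6 T^{2}}{T}$ ($C{\left(T \right)} = \frac{3 \left(-3 - 2 T^{2}\right)}{T} = \frac{-9 - 6 T^{2}}{T}$)
$x{\left(R \right)} = \frac{2 R \left(4 + R\right)}{3}$ ($x{\left(R \right)} = \frac{\left(R + R\right) \left(R + 4\right)}{3} = \frac{2 R \left(4 + R\right)}{3}$)
$9 x{\left(C{\left(-5 \right)} \right)} = 9 \frac{2 \left(- \frac{9}{-5} - -30\right) \left(4 - \left(-30 + \frac{9}{-5}\right)\right)}{3} = 9 \frac{2 \left(\left(-9\right) \left(- \frac{1}{5}\right) + 30\right) \left(4 + \left(\left(-9\right) \left(- \frac{1}{5}\right) + 30\right)\right)}{3} = 9 \frac{2 \left(\frac{9}{5} + 30\right) \left(4 + \left(\frac{9}{5} + 30\right)\right)}{3} = 9 \cdot \frac{2}{3} \cdot \frac{159}{5} \left(4 + \frac{159}{5}\right) = 9 \cdot \frac{2}{3} \cdot \frac{159}{5} \cdot \frac{179}{5} = 9 \cdot \frac{18974}{25} = \frac{170766}{25}$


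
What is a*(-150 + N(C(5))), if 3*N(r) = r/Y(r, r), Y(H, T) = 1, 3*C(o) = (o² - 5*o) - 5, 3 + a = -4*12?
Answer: 23035/3 ≈ 7678.3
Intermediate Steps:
a = -51 (a = -3 - 4*12 = -3 - 48 = -51)
C(o) = -5/3 - 5*o/3 + o²/3 (C(o) = ((o² - 5*o) - 5)/3 = (-5 + o² - 5*o)/3 = -5/3 - 5*o/3 + o²/3)
N(r) = r/3 (N(r) = (r/1)/3 = (r*1)/3 = r/3)
a*(-150 + N(C(5))) = -51*(-150 + (-5/3 - 5/3*5 + (⅓)*5²)/3) = -51*(-150 + (-5/3 - 25/3 + (⅓)*25)/3) = -51*(-150 + (-5/3 - 25/3 + 25/3)/3) = -51*(-150 + (⅓)*(-5/3)) = -51*(-150 - 5/9) = -51*(-1355/9) = 23035/3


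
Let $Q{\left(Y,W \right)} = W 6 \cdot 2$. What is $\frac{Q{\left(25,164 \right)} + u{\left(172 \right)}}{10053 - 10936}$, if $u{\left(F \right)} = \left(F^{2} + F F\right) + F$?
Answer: $- \frac{61308}{883} \approx -69.432$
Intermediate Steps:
$Q{\left(Y,W \right)} = 12 W$ ($Q{\left(Y,W \right)} = 6 W 2 = 12 W$)
$u{\left(F \right)} = F + 2 F^{2}$ ($u{\left(F \right)} = \left(F^{2} + F^{2}\right) + F = 2 F^{2} + F = F + 2 F^{2}$)
$\frac{Q{\left(25,164 \right)} + u{\left(172 \right)}}{10053 - 10936} = \frac{12 \cdot 164 + 172 \left(1 + 2 \cdot 172\right)}{10053 - 10936} = \frac{1968 + 172 \left(1 + 344\right)}{-883} = \left(1968 + 172 \cdot 345\right) \left(- \frac{1}{883}\right) = \left(1968 + 59340\right) \left(- \frac{1}{883}\right) = 61308 \left(- \frac{1}{883}\right) = - \frac{61308}{883}$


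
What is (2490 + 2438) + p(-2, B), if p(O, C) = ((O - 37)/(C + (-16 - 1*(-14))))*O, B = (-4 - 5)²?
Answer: 389390/79 ≈ 4929.0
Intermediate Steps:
B = 81 (B = (-9)² = 81)
p(O, C) = O*(-37 + O)/(-2 + C) (p(O, C) = ((-37 + O)/(C + (-16 + 14)))*O = ((-37 + O)/(C - 2))*O = ((-37 + O)/(-2 + C))*O = O*(-37 + O)/(-2 + C))
(2490 + 2438) + p(-2, B) = (2490 + 2438) - 2*(-37 - 2)/(-2 + 81) = 4928 - 2*(-39)/79 = 4928 - 2*1/79*(-39) = 4928 + 78/79 = 389390/79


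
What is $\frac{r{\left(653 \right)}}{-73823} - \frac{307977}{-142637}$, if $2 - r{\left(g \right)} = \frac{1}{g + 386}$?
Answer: $\frac{23622185470720}{10940557009789} \approx 2.1591$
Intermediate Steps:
$r{\left(g \right)} = 2 - \frac{1}{386 + g}$ ($r{\left(g \right)} = 2 - \frac{1}{g + 386} = 2 - \frac{1}{386 + g}$)
$\frac{r{\left(653 \right)}}{-73823} - \frac{307977}{-142637} = \frac{\frac{1}{386 + 653} \left(771 + 2 \cdot 653\right)}{-73823} - \frac{307977}{-142637} = \frac{771 + 1306}{1039} \left(- \frac{1}{73823}\right) - - \frac{307977}{142637} = \frac{1}{1039} \cdot 2077 \left(- \frac{1}{73823}\right) + \frac{307977}{142637} = \frac{2077}{1039} \left(- \frac{1}{73823}\right) + \frac{307977}{142637} = - \frac{2077}{76702097} + \frac{307977}{142637} = \frac{23622185470720}{10940557009789}$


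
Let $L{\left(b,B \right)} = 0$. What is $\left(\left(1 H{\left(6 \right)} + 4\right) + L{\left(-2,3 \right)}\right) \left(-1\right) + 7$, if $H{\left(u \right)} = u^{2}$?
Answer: $-33$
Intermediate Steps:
$\left(\left(1 H{\left(6 \right)} + 4\right) + L{\left(-2,3 \right)}\right) \left(-1\right) + 7 = \left(\left(1 \cdot 6^{2} + 4\right) + 0\right) \left(-1\right) + 7 = \left(\left(1 \cdot 36 + 4\right) + 0\right) \left(-1\right) + 7 = \left(\left(36 + 4\right) + 0\right) \left(-1\right) + 7 = \left(40 + 0\right) \left(-1\right) + 7 = 40 \left(-1\right) + 7 = -40 + 7 = -33$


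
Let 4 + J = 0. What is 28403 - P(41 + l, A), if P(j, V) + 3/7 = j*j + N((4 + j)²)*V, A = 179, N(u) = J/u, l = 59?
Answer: 348341349/18928 ≈ 18404.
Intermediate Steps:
J = -4 (J = -4 + 0 = -4)
N(u) = -4/u
P(j, V) = -3/7 + j² - 4*V/(4 + j)² (P(j, V) = -3/7 + (j*j + (-4/(4 + j)²)*V) = -3/7 + (j² + (-4/(4 + j)²)*V) = -3/7 + (j² - 4*V/(4 + j)²) = -3/7 + j² - 4*V/(4 + j)²)
28403 - P(41 + l, A) = 28403 - (-3/7 + (41 + 59)² - 4*179/(4 + (41 + 59))²) = 28403 - (-3/7 + 100² - 4*179/(4 + 100)²) = 28403 - (-3/7 + 10000 - 4*179/104²) = 28403 - (-3/7 + 10000 - 4*179*1/10816) = 28403 - (-3/7 + 10000 - 179/2704) = 28403 - 1*189270635/18928 = 28403 - 189270635/18928 = 348341349/18928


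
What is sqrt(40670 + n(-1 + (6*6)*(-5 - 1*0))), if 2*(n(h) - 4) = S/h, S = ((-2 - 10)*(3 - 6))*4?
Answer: sqrt(1332507882)/181 ≈ 201.68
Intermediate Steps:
S = 144 (S = -12*(-3)*4 = 36*4 = 144)
n(h) = 4 + 72/h (n(h) = 4 + (144/h)/2 = 4 + 72/h)
sqrt(40670 + n(-1 + (6*6)*(-5 - 1*0))) = sqrt(40670 + (4 + 72/(-1 + (6*6)*(-5 - 1*0)))) = sqrt(40670 + (4 + 72/(-1 + 36*(-5 + 0)))) = sqrt(40670 + (4 + 72/(-1 + 36*(-5)))) = sqrt(40670 + (4 + 72/(-1 - 180))) = sqrt(40670 + (4 + 72/(-181))) = sqrt(40670 + (4 + 72*(-1/181))) = sqrt(40670 + (4 - 72/181)) = sqrt(40670 + 652/181) = sqrt(7361922/181) = sqrt(1332507882)/181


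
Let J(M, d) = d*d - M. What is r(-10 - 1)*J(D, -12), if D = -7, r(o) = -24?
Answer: -3624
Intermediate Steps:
J(M, d) = d**2 - M
r(-10 - 1)*J(D, -12) = -24*((-12)**2 - 1*(-7)) = -24*(144 + 7) = -24*151 = -3624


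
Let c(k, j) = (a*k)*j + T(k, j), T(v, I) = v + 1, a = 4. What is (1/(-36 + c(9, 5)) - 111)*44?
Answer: -34186/7 ≈ -4883.7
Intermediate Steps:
T(v, I) = 1 + v
c(k, j) = 1 + k + 4*j*k (c(k, j) = (4*k)*j + (1 + k) = 4*j*k + (1 + k) = 1 + k + 4*j*k)
(1/(-36 + c(9, 5)) - 111)*44 = (1/(-36 + (1 + 9 + 4*5*9)) - 111)*44 = (1/(-36 + (1 + 9 + 180)) - 111)*44 = (1/(-36 + 190) - 111)*44 = (1/154 - 111)*44 = -17093/154*44 = -34186/7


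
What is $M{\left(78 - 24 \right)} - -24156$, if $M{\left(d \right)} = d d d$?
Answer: $181620$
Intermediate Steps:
$M{\left(d \right)} = d^{3}$ ($M{\left(d \right)} = d^{2} d = d^{3}$)
$M{\left(78 - 24 \right)} - -24156 = \left(78 - 24\right)^{3} - -24156 = \left(78 - 24\right)^{3} + 24156 = 54^{3} + 24156 = 157464 + 24156 = 181620$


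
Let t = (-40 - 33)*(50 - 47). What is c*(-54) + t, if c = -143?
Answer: 7503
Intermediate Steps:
t = -219 (t = -73*3 = -219)
c*(-54) + t = -143*(-54) - 219 = 7722 - 219 = 7503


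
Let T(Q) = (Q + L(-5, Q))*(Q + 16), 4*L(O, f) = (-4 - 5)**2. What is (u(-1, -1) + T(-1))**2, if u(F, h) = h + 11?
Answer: 1428025/16 ≈ 89252.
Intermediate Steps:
L(O, f) = 81/4 (L(O, f) = (-4 - 5)**2/4 = (1/4)*(-9)**2 = (1/4)*81 = 81/4)
u(F, h) = 11 + h
T(Q) = (16 + Q)*(81/4 + Q) (T(Q) = (Q + 81/4)*(Q + 16) = (81/4 + Q)*(16 + Q) = (16 + Q)*(81/4 + Q))
(u(-1, -1) + T(-1))**2 = ((11 - 1) + (324 + (-1)**2 + (145/4)*(-1)))**2 = (10 + (324 + 1 - 145/4))**2 = (10 + 1155/4)**2 = (1195/4)**2 = 1428025/16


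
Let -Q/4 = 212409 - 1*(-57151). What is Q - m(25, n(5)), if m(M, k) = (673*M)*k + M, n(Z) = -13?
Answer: -859540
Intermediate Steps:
Q = -1078240 (Q = -4*(212409 - 1*(-57151)) = -4*(212409 + 57151) = -4*269560 = -1078240)
m(M, k) = M + 673*M*k (m(M, k) = 673*M*k + M = M + 673*M*k)
Q - m(25, n(5)) = -1078240 - 25*(1 + 673*(-13)) = -1078240 - 25*(1 - 8749) = -1078240 - 25*(-8748) = -1078240 - 1*(-218700) = -1078240 + 218700 = -859540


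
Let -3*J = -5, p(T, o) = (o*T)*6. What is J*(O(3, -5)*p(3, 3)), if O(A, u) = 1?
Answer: 90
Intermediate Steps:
p(T, o) = 6*T*o (p(T, o) = (T*o)*6 = 6*T*o)
J = 5/3 (J = -1/3*(-5) = 5/3 ≈ 1.6667)
J*(O(3, -5)*p(3, 3)) = 5*(1*(6*3*3))/3 = 5*(1*54)/3 = (5/3)*54 = 90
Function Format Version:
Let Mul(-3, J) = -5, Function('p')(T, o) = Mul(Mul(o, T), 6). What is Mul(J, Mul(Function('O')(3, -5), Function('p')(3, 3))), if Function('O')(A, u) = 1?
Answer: 90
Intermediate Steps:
Function('p')(T, o) = Mul(6, T, o) (Function('p')(T, o) = Mul(Mul(T, o), 6) = Mul(6, T, o))
J = Rational(5, 3) (J = Mul(Rational(-1, 3), -5) = Rational(5, 3) ≈ 1.6667)
Mul(J, Mul(Function('O')(3, -5), Function('p')(3, 3))) = Mul(Rational(5, 3), Mul(1, Mul(6, 3, 3))) = Mul(Rational(5, 3), Mul(1, 54)) = Mul(Rational(5, 3), 54) = 90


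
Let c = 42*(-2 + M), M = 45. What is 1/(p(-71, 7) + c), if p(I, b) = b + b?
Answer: 1/1820 ≈ 0.00054945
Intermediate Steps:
p(I, b) = 2*b
c = 1806 (c = 42*(-2 + 45) = 42*43 = 1806)
1/(p(-71, 7) + c) = 1/(2*7 + 1806) = 1/(14 + 1806) = 1/1820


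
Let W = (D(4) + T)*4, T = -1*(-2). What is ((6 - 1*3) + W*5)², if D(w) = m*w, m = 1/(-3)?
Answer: 2401/9 ≈ 266.78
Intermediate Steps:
m = -⅓ (m = 1*(-⅓) = -⅓ ≈ -0.33333)
T = 2
D(w) = -w/3
W = 8/3 (W = (-⅓*4 + 2)*4 = (-4/3 + 2)*4 = (⅔)*4 = 8/3 ≈ 2.6667)
((6 - 1*3) + W*5)² = ((6 - 1*3) + (8/3)*5)² = ((6 - 3) + 40/3)² = (3 + 40/3)² = (49/3)² = 2401/9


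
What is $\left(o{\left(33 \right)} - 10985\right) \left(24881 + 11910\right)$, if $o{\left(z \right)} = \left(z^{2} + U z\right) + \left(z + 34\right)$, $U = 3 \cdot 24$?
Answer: $-274203323$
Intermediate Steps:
$U = 72$
$o{\left(z \right)} = 34 + z^{2} + 73 z$ ($o{\left(z \right)} = \left(z^{2} + 72 z\right) + \left(z + 34\right) = \left(z^{2} + 72 z\right) + \left(34 + z\right) = 34 + z^{2} + 73 z$)
$\left(o{\left(33 \right)} - 10985\right) \left(24881 + 11910\right) = \left(\left(34 + 33^{2} + 73 \cdot 33\right) - 10985\right) \left(24881 + 11910\right) = \left(\left(34 + 1089 + 2409\right) - 10985\right) 36791 = \left(3532 - 10985\right) 36791 = \left(-7453\right) 36791 = -274203323$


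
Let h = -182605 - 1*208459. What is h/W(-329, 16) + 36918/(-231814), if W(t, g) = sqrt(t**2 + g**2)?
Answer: -18459/115907 - 391064*sqrt(108497)/108497 ≈ -1187.4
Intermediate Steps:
h = -391064 (h = -182605 - 208459 = -391064)
W(t, g) = sqrt(g**2 + t**2)
h/W(-329, 16) + 36918/(-231814) = -391064/sqrt(16**2 + (-329)**2) + 36918/(-231814) = -391064/sqrt(256 + 108241) + 36918*(-1/231814) = -391064*sqrt(108497)/108497 - 18459/115907 = -18459/115907 - 391064*sqrt(108497)/108497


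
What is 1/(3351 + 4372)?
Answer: 1/7723 ≈ 0.00012948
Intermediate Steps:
1/(3351 + 4372) = 1/7723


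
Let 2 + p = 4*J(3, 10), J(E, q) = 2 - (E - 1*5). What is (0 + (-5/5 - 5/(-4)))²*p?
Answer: 7/8 ≈ 0.87500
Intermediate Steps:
J(E, q) = 7 - E (J(E, q) = 2 - (E - 5) = 2 - (-5 + E) = 2 + (5 - E) = 7 - E)
p = 14 (p = -2 + 4*(7 - 1*3) = -2 + 4*(7 - 3) = -2 + 4*4 = -2 + 16 = 14)
(0 + (-5/5 - 5/(-4)))²*p = (0 + (-5/5 - 5/(-4)))²*14 = (0 + (-5*⅕ - 5*(-¼)))²*14 = (0 + (-1 + 5/4))²*14 = (0 + ¼)²*14 = (¼)²*14 = (1/16)*14 = 7/8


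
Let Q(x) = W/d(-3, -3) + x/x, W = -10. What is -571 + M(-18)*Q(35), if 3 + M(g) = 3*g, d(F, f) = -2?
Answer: -913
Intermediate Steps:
Q(x) = 6 (Q(x) = -10/(-2) + x/x = -10*(-½) + 1 = 5 + 1 = 6)
M(g) = -3 + 3*g
-571 + M(-18)*Q(35) = -571 + (-3 + 3*(-18))*6 = -571 + (-3 - 54)*6 = -571 - 57*6 = -571 - 342 = -913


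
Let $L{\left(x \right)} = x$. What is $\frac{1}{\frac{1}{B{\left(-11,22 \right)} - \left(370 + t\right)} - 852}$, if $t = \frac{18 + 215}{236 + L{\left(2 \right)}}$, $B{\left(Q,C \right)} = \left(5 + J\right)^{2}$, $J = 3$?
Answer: $- \frac{73061}{62248210} \approx -0.0011737$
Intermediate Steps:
$B{\left(Q,C \right)} = 64$ ($B{\left(Q,C \right)} = \left(5 + 3\right)^{2} = 8^{2} = 64$)
$t = \frac{233}{238}$ ($t = \frac{18 + 215}{236 + 2} = \frac{233}{238} \approx 0.97899$)
$\frac{1}{\frac{1}{B{\left(-11,22 \right)} - \left(370 + t\right)} - 852} = \frac{1}{\frac{1}{64 - \frac{88293}{238}} - 852} = \frac{1}{\frac{1}{- \frac{73061}{238}} - 852} = \frac{1}{- \frac{238}{73061} - 852} = \frac{1}{- \frac{62248210}{73061}} = - \frac{73061}{62248210}$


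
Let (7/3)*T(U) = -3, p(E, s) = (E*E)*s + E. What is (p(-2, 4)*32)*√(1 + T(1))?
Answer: 64*I*√14 ≈ 239.47*I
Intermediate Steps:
p(E, s) = E + s*E² (p(E, s) = E²*s + E = s*E² + E = E + s*E²)
T(U) = -9/7 (T(U) = (3/7)*(-3) = -9/7)
(p(-2, 4)*32)*√(1 + T(1)) = (-2*(1 - 2*4)*32)*√(1 - 9/7) = (-2*(1 - 8)*32)*√(-2/7) = (-2*(-7)*32)*(I*√14/7) = (14*32)*(I*√14/7) = 448*(I*√14/7) = 64*I*√14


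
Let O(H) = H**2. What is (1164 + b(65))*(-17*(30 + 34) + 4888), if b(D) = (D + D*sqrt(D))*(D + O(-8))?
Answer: 36286200 + 31863000*sqrt(65) ≈ 2.9317e+8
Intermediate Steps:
b(D) = (64 + D)*(D + D**(3/2)) (b(D) = (D + D*sqrt(D))*(D + (-8)**2) = (D + D**(3/2))*(D + 64) = (D + D**(3/2))*(64 + D) = (64 + D)*(D + D**(3/2)))
(1164 + b(65))*(-17*(30 + 34) + 4888) = (1164 + (65**2 + 65**(5/2) + 64*65 + 64*65**(3/2)))*(-17*(30 + 34) + 4888) = (1164 + (4225 + 4225*sqrt(65) + 4160 + 64*(65*sqrt(65))))*(-17*64 + 4888) = (1164 + (4225 + 4225*sqrt(65) + 4160 + 4160*sqrt(65)))*(-1088 + 4888) = (1164 + (8385 + 8385*sqrt(65)))*3800 = (9549 + 8385*sqrt(65))*3800 = 36286200 + 31863000*sqrt(65)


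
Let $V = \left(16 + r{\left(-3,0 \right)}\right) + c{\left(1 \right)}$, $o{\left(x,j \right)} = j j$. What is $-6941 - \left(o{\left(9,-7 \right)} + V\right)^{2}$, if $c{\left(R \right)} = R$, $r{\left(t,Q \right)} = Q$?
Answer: $-11297$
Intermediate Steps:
$o{\left(x,j \right)} = j^{2}$
$V = 17$ ($V = \left(16 + 0\right) + 1 = 16 + 1 = 17$)
$-6941 - \left(o{\left(9,-7 \right)} + V\right)^{2} = -6941 - \left(\left(-7\right)^{2} + 17\right)^{2} = -6941 - \left(49 + 17\right)^{2} = -6941 - 66^{2} = -6941 - 4356 = -11297$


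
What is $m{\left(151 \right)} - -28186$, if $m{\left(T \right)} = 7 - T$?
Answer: $28042$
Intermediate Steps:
$m{\left(151 \right)} - -28186 = \left(7 - 151\right) - -28186 = \left(7 - 151\right) + 28186 = -144 + 28186 = 28042$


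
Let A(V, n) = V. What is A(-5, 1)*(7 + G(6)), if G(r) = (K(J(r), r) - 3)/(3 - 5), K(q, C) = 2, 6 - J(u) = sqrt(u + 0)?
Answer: -75/2 ≈ -37.500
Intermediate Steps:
J(u) = 6 - sqrt(u) (J(u) = 6 - sqrt(u + 0) = 6 - sqrt(u))
G(r) = 1/2 (G(r) = (2 - 3)/(3 - 5) = -1/(-2) = -1*(-1/2) = 1/2)
A(-5, 1)*(7 + G(6)) = -5*(7 + 1/2) = -5*15/2 = -75/2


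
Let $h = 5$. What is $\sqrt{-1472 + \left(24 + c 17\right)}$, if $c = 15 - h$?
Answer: $3 i \sqrt{142} \approx 35.749 i$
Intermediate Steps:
$c = 10$ ($c = 15 - 5 = 10$)
$\sqrt{-1472 + \left(24 + c 17\right)} = \sqrt{-1472 + \left(24 + 10 \cdot 17\right)} = \sqrt{-1472 + \left(24 + 170\right)} = \sqrt{-1472 + 194} = \sqrt{-1278} = 3 i \sqrt{142}$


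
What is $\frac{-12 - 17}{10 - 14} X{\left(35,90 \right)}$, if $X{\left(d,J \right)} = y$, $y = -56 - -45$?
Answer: $- \frac{319}{4} \approx -79.75$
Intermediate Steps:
$y = -11$ ($y = -56 + 45 = -11$)
$X{\left(d,J \right)} = -11$
$\frac{-12 - 17}{10 - 14} X{\left(35,90 \right)} = \frac{-12 - 17}{10 - 14} \left(-11\right) = - \frac{29}{-4} \left(-11\right) = \left(-29\right) \left(- \frac{1}{4}\right) \left(-11\right) = \frac{29}{4} \left(-11\right) = - \frac{319}{4}$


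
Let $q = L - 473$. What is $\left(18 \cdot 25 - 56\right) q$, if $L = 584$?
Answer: $43734$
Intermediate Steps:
$q = 111$ ($q = 584 - 473 = 111$)
$\left(18 \cdot 25 - 56\right) q = \left(18 \cdot 25 - 56\right) 111 = \left(450 - 56\right) 111 = 394 \cdot 111 = 43734$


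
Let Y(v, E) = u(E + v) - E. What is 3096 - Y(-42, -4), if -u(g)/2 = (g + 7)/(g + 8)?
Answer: 58787/19 ≈ 3094.1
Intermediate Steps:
u(g) = -2*(7 + g)/(8 + g) (u(g) = -2*(g + 7)/(g + 8) = -2*(7 + g)/(8 + g))
Y(v, E) = -E + 2*(-7 - E - v)/(8 + E + v) (Y(v, E) = 2*(-7 - (E + v))/(8 + (E + v)) - E = 2*(-7 + (-E - v))/(8 + E + v) - E = 2*(-7 - E - v)/(8 + E + v) - E = -E + 2*(-7 - E - v)/(8 + E + v))
3096 - Y(-42, -4) = 3096 - (-14 - 2*(-4) - 2*(-42) - 1*(-4)*(8 - 4 - 42))/(8 - 4 - 42) = 3096 - (-14 + 8 + 84 - 1*(-4)*(-38))/(-38) = 3096 - (-1)*(-14 + 8 + 84 - 152)/38 = 3096 - (-1)*(-74)/38 = 3096 - 1*37/19 = 3096 - 37/19 = 58787/19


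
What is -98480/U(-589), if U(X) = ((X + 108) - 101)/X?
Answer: -29002360/291 ≈ -99665.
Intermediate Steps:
U(X) = (7 + X)/X (U(X) = ((108 + X) - 101)/X = (7 + X)/X)
-98480/U(-589) = -98480*(-589/(7 - 589)) = -98480/((-1/589*(-582))) = -98480/582/589 = -98480*589/582 = -29002360/291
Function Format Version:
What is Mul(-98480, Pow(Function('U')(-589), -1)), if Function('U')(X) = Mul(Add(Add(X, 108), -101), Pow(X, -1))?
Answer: Rational(-29002360, 291) ≈ -99665.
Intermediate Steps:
Function('U')(X) = Mul(Pow(X, -1), Add(7, X)) (Function('U')(X) = Mul(Add(Add(108, X), -101), Pow(X, -1)) = Mul(Add(7, X), Pow(X, -1)) = Mul(Pow(X, -1), Add(7, X)))
Mul(-98480, Pow(Function('U')(-589), -1)) = Mul(-98480, Pow(Mul(Pow(-589, -1), Add(7, -589)), -1)) = Mul(-98480, Pow(Mul(Rational(-1, 589), -582), -1)) = Mul(-98480, Pow(Rational(582, 589), -1)) = Mul(-98480, Rational(589, 582)) = Rational(-29002360, 291)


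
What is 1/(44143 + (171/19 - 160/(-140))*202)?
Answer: 7/323343 ≈ 2.1649e-5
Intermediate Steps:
1/(44143 + (171/19 - 160/(-140))*202) = 1/(44143 + (171*(1/19) - 160*(-1/140))*202) = 1/(44143 + (9 + 8/7)*202) = 1/(44143 + (71/7)*202) = 1/(44143 + 14342/7) = 1/(323343/7) = 7/323343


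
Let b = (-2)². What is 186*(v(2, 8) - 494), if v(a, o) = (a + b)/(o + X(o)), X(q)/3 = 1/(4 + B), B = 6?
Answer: -7615212/83 ≈ -91750.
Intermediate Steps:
X(q) = 3/10 (X(q) = 3/(4 + 6) = 3/10)
b = 4
v(a, o) = (4 + a)/(3/10 + o) (v(a, o) = (a + 4)/(o + 3/10) = (4 + a)/(3/10 + o))
186*(v(2, 8) - 494) = 186*(10*(4 + 2)/(3 + 10*8) - 494) = 186*(10*6/(3 + 80) - 494) = 186*(10*6/83 - 494) = 186*(10*(1/83)*6 - 494) = 186*(60/83 - 494) = 186*(-40942/83) = -7615212/83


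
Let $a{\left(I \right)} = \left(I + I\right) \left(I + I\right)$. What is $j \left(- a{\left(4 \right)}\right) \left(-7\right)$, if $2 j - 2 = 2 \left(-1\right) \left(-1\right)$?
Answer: $896$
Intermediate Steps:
$a{\left(I \right)} = 4 I^{2}$ ($a{\left(I \right)} = 2 I 2 I = 4 I^{2}$)
$j = 2$ ($j = 1 + \frac{2 \left(-1\right) \left(-1\right)}{2} = 1 + \frac{\left(-2\right) \left(-1\right)}{2} = 1 + \frac{1}{2} \cdot 2 = 1 + 1 = 2$)
$j \left(- a{\left(4 \right)}\right) \left(-7\right) = 2 \left(- 4 \cdot 4^{2}\right) \left(-7\right) = 2 \left(- 4 \cdot 16\right) \left(-7\right) = 2 \left(\left(-1\right) 64\right) \left(-7\right) = 2 \left(-64\right) \left(-7\right) = \left(-128\right) \left(-7\right) = 896$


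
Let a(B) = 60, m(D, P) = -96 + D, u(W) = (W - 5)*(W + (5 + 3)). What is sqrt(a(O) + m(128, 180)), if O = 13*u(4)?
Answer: 2*sqrt(23) ≈ 9.5917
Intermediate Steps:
u(W) = (-5 + W)*(8 + W) (u(W) = (-5 + W)*(W + 8) = (-5 + W)*(8 + W))
O = -156 (O = 13*(-40 + 4**2 + 3*4) = 13*(-40 + 16 + 12) = 13*(-12) = -156)
sqrt(a(O) + m(128, 180)) = sqrt(60 + (-96 + 128)) = sqrt(60 + 32) = sqrt(92) = 2*sqrt(23)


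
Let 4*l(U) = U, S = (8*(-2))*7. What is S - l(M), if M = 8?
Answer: -114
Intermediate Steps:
S = -112 (S = -16*7 = -112)
l(U) = U/4
S - l(M) = -112 - 8/4 = -112 - 1*2 = -112 - 2 = -114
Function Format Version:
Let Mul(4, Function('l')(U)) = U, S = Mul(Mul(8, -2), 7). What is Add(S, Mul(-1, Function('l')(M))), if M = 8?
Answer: -114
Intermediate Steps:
S = -112 (S = Mul(-16, 7) = -112)
Function('l')(U) = Mul(Rational(1, 4), U)
Add(S, Mul(-1, Function('l')(M))) = Add(-112, Mul(-1, Mul(Rational(1, 4), 8))) = Add(-112, Mul(-1, 2)) = Add(-112, -2) = -114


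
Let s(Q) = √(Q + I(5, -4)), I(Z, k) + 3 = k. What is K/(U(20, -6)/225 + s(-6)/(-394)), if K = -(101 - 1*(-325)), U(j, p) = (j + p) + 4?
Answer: -3306526800/629069 - 104902500*I*√13/629069 ≈ -5256.2 - 601.26*I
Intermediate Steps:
U(j, p) = 4 + j + p
I(Z, k) = -3 + k
s(Q) = √(-7 + Q) (s(Q) = √(Q + (-3 - 4)) = √(Q - 7) = √(-7 + Q))
K = -426 (K = -(101 + 325) = -1*426 = -426)
K/(U(20, -6)/225 + s(-6)/(-394)) = -426/((4 + 20 - 6)/225 + √(-7 - 6)/(-394)) = -426/(18*(1/225) + √(-13)*(-1/394)) = -426/(2/25 + (I*√13)*(-1/394)) = -426/(2/25 - I*√13/394)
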